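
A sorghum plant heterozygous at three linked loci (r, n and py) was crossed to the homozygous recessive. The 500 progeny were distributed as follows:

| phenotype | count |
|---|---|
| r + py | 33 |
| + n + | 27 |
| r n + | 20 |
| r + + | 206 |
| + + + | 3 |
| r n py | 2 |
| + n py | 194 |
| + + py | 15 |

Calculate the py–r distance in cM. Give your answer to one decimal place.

The two most frequent reciprocal classes, + n py and r + +, are the parental types, so the F1 was + n py / r + +.
The two rarest classes, r n py and + + +, are the double crossovers. Comparing them with the parentals, only the r allele has switched, so r is the middle locus and the order is n – r – py.
Crossovers in the r–py interval produce the single-crossover classes + n + and r + py (27 + 33 = 60) plus the double crossovers (5).
RF(r–py) = (60 + 5) / 500 = 65/500 = 0.1300 → 13.0 cM.

13.0 cM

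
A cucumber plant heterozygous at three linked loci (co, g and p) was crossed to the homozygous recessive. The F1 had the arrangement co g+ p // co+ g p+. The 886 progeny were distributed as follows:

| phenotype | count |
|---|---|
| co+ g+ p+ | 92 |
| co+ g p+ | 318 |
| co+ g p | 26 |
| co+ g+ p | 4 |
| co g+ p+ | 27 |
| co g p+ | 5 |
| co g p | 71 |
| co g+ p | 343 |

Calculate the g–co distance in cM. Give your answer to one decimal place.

19.4 cM

The two rarest classes, co+ g+ p and co g p+, are the double crossovers. Comparing them with the parentals, only the co allele has switched, so co is the middle locus and the order is p – co – g.
Crossovers in the co–g interval produce the single-crossover classes co g p and co+ g+ p+ (71 + 92 = 163) plus the double crossovers (9).
RF(co–g) = (163 + 9) / 886 = 172/886 = 0.1941 → 19.4 cM.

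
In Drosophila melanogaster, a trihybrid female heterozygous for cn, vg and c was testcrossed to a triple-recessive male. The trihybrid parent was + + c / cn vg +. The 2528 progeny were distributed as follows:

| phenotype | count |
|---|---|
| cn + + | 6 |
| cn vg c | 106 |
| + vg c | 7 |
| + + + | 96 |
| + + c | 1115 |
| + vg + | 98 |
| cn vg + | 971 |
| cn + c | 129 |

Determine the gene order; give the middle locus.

vg

The two rarest classes, + vg c and cn + +, are the double crossovers. Comparing them with the parentals, only the vg allele has switched, so vg is the middle locus and the order is c – vg – cn.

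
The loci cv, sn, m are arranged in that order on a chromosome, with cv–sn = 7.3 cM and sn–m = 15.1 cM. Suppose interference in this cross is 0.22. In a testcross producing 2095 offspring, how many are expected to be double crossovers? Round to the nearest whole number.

Map distances give recombination frequencies of 0.073 and 0.151 for the two intervals.
With interference 0.22 (so coincidence = 0.78), expected double-crossover frequency = 0.073 × 0.151 × 0.78 = 0.00860.
Expected number = 0.00860 × 2095 = 18.01 ≈ 18.

18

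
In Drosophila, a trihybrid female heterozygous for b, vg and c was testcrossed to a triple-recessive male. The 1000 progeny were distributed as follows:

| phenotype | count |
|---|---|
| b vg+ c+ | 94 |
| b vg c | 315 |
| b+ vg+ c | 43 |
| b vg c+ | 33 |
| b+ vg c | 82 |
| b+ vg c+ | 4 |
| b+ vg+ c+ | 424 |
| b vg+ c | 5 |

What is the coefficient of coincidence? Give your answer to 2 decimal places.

0.57

The two most frequent reciprocal classes, b vg c and b+ vg+ c+, are the parental types, so the F1 was b vg c / b+ vg+ c+.
The two rarest classes, b vg+ c and b+ vg c+, are the double crossovers. Comparing them with the parentals, only the vg allele has switched, so vg is the middle locus and the order is b – vg – c.
b–vg: (176 + 9)/1000 = 0.1850; vg–c: (76 + 9)/1000 = 0.0850.
Expected DCO frequency = 0.1850 × 0.0850 ≈ 0.01572; observed = 9/1000 ≈ 0.00900.
Coefficient of coincidence = 0.00900/0.01572 ≈ 0.57.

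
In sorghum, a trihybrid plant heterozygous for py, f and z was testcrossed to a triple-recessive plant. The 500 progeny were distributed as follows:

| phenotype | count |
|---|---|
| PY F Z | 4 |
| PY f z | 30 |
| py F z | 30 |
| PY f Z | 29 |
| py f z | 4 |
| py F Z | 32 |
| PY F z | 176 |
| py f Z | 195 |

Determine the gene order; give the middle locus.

z

The two most frequent reciprocal classes, PY F z and py f Z, are the parental types, so the F1 was PY F z / py f Z.
The two rarest classes, PY F Z and py f z, are the double crossovers. Comparing them with the parentals, only the z allele has switched, so z is the middle locus and the order is f – z – py.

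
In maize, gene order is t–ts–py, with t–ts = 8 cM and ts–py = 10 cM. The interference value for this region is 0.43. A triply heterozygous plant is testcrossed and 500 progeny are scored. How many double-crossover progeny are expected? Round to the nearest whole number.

Map distances give recombination frequencies of 0.080 and 0.100 for the two intervals.
With interference 0.43 (so coincidence = 0.57), expected double-crossover frequency = 0.080 × 0.100 × 0.57 = 0.00456.
Expected number = 0.00456 × 500 = 2.28 ≈ 2.

2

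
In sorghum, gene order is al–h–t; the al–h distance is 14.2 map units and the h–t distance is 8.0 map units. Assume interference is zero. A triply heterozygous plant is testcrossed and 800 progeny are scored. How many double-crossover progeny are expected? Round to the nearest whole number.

Map distances give recombination frequencies of 0.142 and 0.080 for the two intervals.
With no interference, expected double-crossover frequency = 0.142 × 0.080 = 0.01136.
Expected number = 0.01136 × 800 = 9.09 ≈ 9.

9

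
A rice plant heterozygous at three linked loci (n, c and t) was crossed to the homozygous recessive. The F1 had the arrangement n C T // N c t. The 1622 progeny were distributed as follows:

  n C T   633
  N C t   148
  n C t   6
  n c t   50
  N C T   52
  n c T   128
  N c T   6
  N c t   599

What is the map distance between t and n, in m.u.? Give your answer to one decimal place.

7.0 m.u.

The two rarest classes, n C t and N c T, are the double crossovers. Comparing them with the parentals, only the t allele has switched, so t is the middle locus and the order is n – t – c.
Crossovers in the n–t interval produce the single-crossover classes N C T and n c t (52 + 50 = 102) plus the double crossovers (12).
RF(n–t) = (102 + 12) / 1622 = 114/1622 = 0.0703 → 7.0 m.u.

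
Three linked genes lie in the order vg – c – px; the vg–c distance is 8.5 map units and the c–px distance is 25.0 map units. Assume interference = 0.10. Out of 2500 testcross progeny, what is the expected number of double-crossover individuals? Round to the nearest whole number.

Map distances give recombination frequencies of 0.085 and 0.250 for the two intervals.
With interference 0.10 (so coincidence = 0.90), expected double-crossover frequency = 0.085 × 0.250 × 0.90 = 0.01913.
Expected number = 0.01913 × 2500 = 47.81 ≈ 48.

48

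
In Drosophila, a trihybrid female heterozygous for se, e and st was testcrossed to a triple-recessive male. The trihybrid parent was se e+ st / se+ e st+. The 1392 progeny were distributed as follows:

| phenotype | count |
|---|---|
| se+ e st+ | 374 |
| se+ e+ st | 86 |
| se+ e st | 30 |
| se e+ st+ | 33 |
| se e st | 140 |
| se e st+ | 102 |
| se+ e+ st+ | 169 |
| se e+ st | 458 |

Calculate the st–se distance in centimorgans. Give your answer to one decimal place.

The two rarest classes, se e+ st+ and se+ e st, are the double crossovers. Comparing them with the parentals, only the st allele has switched, so st is the middle locus and the order is e – st – se.
Crossovers in the st–se interval produce the single-crossover classes se+ e+ st and se e st+ (86 + 102 = 188) plus the double crossovers (63).
RF(st–se) = (188 + 63) / 1392 = 251/1392 = 0.1803 → 18.0 centimorgans.

18.0 centimorgans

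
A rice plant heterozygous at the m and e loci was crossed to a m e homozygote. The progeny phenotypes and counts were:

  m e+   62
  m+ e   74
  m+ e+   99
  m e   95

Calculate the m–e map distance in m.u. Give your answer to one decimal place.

41.2 m.u.

The two most frequent classes, m+ e+ (99) and m e (95), are the parental types, so the F1 was m+ e+ / m e.
The recombinant classes are m+ e and m e+: 74 + 62 = 136.
Recombination frequency = 136/330 = 0.4121 ≈ 41.2%, i.e. 41.2 m.u.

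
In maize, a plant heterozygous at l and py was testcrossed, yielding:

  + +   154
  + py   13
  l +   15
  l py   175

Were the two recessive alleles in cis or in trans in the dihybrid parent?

cis

The two most frequent classes are + + (154) and l py (175); these are the parental (non-recombinant) types.
So the F1 carried + + on one chromosome and l py on the other — the recessive alleles are on the same chromosome (cis / coupling).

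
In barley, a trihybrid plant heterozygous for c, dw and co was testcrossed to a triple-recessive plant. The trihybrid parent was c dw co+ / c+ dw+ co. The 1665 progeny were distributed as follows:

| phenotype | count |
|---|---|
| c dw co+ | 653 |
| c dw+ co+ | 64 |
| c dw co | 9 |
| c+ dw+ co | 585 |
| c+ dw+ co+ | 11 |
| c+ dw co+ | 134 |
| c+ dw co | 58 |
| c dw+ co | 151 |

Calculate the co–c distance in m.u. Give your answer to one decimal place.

18.3 m.u.

The two rarest classes, c dw co and c+ dw+ co+, are the double crossovers. Comparing them with the parentals, only the co allele has switched, so co is the middle locus and the order is c – co – dw.
Crossovers in the c–co interval produce the single-crossover classes c+ dw co+ and c dw+ co (134 + 151 = 285) plus the double crossovers (20).
RF(c–co) = (285 + 20) / 1665 = 305/1665 = 0.1832 → 18.3 m.u.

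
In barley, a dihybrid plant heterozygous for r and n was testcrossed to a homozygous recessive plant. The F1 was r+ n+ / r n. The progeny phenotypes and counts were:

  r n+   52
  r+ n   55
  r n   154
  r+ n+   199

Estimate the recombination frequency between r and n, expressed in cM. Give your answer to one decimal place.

The recombinant classes are r+ n and r n+: 55 + 52 = 107.
Recombination frequency = 107/460 = 0.2326 ≈ 23.3%, i.e. 23.3 cM.

23.3 cM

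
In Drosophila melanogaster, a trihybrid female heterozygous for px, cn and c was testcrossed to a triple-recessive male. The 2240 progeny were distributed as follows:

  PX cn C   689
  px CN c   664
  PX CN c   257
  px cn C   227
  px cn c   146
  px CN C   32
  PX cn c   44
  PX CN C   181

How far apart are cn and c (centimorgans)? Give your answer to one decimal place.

18.0 centimorgans

The two most frequent reciprocal classes, px CN c and PX cn C, are the parental types, so the F1 was px CN c / PX cn C.
The two rarest classes, px CN C and PX cn c, are the double crossovers. Comparing them with the parentals, only the c allele has switched, so c is the middle locus and the order is px – c – cn.
Crossovers in the c–cn interval produce the single-crossover classes px cn c and PX CN C (146 + 181 = 327) plus the double crossovers (76).
RF(c–cn) = (327 + 76) / 2240 = 403/2240 = 0.1799 → 18.0 centimorgans.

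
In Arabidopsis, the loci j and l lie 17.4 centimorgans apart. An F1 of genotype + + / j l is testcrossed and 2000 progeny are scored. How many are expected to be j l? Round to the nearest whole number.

A map distance of 17.4 centimorgans corresponds to a recombination frequency of 0.174.
The F1 is + + / j l, so j l is a parental gamete class with expected frequency (1 − r)/2 = 0.826/2 = 0.4130.
Expected number = 0.4130 × 2000 = 826.00 ≈ 826.

826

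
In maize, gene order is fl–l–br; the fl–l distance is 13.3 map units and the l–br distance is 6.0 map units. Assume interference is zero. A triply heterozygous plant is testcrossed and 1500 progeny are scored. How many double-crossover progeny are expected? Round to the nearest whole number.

Map distances give recombination frequencies of 0.133 and 0.060 for the two intervals.
With no interference, expected double-crossover frequency = 0.133 × 0.060 = 0.00798.
Expected number = 0.00798 × 1500 = 11.97 ≈ 12.

12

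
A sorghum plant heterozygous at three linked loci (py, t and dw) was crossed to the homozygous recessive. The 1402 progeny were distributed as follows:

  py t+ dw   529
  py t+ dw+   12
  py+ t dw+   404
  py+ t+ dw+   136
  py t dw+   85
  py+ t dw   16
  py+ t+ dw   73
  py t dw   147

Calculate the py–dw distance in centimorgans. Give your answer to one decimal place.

The two most frequent reciprocal classes, py t+ dw and py+ t dw+, are the parental types, so the F1 was py t+ dw / py+ t dw+.
The two rarest classes, py t+ dw+ and py+ t dw, are the double crossovers. Comparing them with the parentals, only the dw allele has switched, so dw is the middle locus and the order is py – dw – t.
Crossovers in the py–dw interval produce the single-crossover classes py+ t+ dw and py t dw+ (73 + 85 = 158) plus the double crossovers (28).
RF(py–dw) = (158 + 28) / 1402 = 186/1402 = 0.1327 → 13.3 centimorgans.

13.3 centimorgans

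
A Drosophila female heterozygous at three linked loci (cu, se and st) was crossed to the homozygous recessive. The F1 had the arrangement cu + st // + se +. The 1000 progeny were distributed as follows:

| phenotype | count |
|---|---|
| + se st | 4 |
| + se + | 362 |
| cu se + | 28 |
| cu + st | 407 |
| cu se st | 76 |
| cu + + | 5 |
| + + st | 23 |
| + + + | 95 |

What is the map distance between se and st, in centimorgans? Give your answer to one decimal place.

18.0 centimorgans

The two rarest classes, cu + + and + se st, are the double crossovers. Comparing them with the parentals, only the st allele has switched, so st is the middle locus and the order is cu – st – se.
Crossovers in the st–se interval produce the single-crossover classes cu se st and + + + (76 + 95 = 171) plus the double crossovers (9).
RF(st–se) = (171 + 9) / 1000 = 180/1000 = 0.1800 → 18.0 centimorgans.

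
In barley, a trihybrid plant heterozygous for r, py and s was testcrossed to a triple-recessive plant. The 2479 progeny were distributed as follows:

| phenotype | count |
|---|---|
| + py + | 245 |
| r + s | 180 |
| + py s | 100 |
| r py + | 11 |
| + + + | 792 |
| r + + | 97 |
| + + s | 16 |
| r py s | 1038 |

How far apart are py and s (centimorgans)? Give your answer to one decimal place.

18.2 centimorgans

The two most frequent reciprocal classes, r py s and + + +, are the parental types, so the F1 was r py s / + + +.
The two rarest classes, r py + and + + s, are the double crossovers. Comparing them with the parentals, only the s allele has switched, so s is the middle locus and the order is r – s – py.
Crossovers in the s–py interval produce the single-crossover classes r + s and + py + (180 + 245 = 425) plus the double crossovers (27).
RF(s–py) = (425 + 27) / 2479 = 452/2479 = 0.1823 → 18.2 centimorgans.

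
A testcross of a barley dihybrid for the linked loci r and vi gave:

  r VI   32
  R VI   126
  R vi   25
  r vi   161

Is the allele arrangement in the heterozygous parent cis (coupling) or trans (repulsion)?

cis

The two most frequent classes are R VI (126) and r vi (161); these are the parental (non-recombinant) types.
So the F1 carried R VI on one chromosome and r vi on the other — the recessive alleles are on the same chromosome (cis / coupling).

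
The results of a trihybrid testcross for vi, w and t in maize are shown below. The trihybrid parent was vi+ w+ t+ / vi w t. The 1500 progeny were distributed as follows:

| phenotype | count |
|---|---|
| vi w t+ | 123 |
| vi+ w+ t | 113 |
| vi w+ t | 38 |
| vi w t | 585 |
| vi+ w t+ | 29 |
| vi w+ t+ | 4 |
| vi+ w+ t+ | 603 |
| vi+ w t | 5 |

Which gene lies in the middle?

The two rarest classes, vi w+ t+ and vi+ w t, are the double crossovers. Comparing them with the parentals, only the vi allele has switched, so vi is the middle locus and the order is w – vi – t.

vi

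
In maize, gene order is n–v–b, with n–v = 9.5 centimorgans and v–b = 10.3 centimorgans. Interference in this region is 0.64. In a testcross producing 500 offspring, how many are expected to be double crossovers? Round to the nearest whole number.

2

Map distances give recombination frequencies of 0.095 and 0.103 for the two intervals.
With interference 0.64 (so coincidence = 0.36), expected double-crossover frequency = 0.095 × 0.103 × 0.36 = 0.00352.
Expected number = 0.00352 × 500 = 1.76 ≈ 2.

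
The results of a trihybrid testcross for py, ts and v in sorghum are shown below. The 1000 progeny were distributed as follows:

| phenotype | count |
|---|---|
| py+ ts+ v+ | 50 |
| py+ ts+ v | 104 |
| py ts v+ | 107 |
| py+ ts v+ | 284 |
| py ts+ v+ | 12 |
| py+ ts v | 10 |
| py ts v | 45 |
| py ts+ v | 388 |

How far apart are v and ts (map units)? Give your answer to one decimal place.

11.7 map units

The two most frequent reciprocal classes, py+ ts v+ and py ts+ v, are the parental types, so the F1 was py+ ts v+ / py ts+ v.
The two rarest classes, py+ ts v and py ts+ v+, are the double crossovers. Comparing them with the parentals, only the v allele has switched, so v is the middle locus and the order is py – v – ts.
Crossovers in the v–ts interval produce the single-crossover classes py+ ts+ v+ and py ts v (50 + 45 = 95) plus the double crossovers (22).
RF(v–ts) = (95 + 22) / 1000 = 117/1000 = 0.1170 → 11.7 map units.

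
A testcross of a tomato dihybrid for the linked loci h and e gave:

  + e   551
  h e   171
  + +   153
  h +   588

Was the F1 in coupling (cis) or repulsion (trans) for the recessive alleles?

The two most frequent classes are + e (551) and h + (588); these are the parental (non-recombinant) types.
So the F1 carried + e on one chromosome and h + on the other — the recessive alleles are on opposite chromosomes (trans / repulsion).

trans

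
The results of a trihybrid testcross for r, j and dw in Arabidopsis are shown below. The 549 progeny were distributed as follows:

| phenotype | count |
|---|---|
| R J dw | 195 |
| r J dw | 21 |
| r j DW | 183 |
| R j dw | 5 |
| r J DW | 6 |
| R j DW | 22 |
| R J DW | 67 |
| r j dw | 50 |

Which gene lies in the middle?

j

The two most frequent reciprocal classes, r j DW and R J dw, are the parental types, so the F1 was r j DW / R J dw.
The two rarest classes, r J DW and R j dw, are the double crossovers. Comparing them with the parentals, only the j allele has switched, so j is the middle locus and the order is r – j – dw.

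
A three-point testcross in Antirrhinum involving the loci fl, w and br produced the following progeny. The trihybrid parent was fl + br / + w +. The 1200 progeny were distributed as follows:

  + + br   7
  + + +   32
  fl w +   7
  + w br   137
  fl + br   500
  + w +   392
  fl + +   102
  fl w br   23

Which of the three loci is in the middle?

fl

The two rarest classes, + + br and fl w +, are the double crossovers. Comparing them with the parentals, only the fl allele has switched, so fl is the middle locus and the order is w – fl – br.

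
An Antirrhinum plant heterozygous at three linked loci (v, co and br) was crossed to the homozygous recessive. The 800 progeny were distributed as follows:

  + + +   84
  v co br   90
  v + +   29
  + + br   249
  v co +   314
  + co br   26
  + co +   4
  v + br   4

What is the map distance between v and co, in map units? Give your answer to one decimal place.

7.9 map units

The two most frequent reciprocal classes, v co + and + + br, are the parental types, so the F1 was v co + / + + br.
The two rarest classes, + co + and v + br, are the double crossovers. Comparing them with the parentals, only the v allele has switched, so v is the middle locus and the order is co – v – br.
Crossovers in the co–v interval produce the single-crossover classes v + + and + co br (29 + 26 = 55) plus the double crossovers (8).
RF(co–v) = (55 + 8) / 800 = 63/800 = 0.0788 → 7.9 map units.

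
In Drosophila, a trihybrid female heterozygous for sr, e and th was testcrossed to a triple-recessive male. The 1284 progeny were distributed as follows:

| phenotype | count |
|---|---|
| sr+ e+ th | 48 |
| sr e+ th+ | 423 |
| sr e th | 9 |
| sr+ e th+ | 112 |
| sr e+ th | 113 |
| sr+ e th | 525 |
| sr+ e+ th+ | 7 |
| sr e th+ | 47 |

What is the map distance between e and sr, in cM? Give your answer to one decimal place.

8.6 cM

The two most frequent reciprocal classes, sr e+ th+ and sr+ e th, are the parental types, so the F1 was sr e+ th+ / sr+ e th.
The two rarest classes, sr+ e+ th+ and sr e th, are the double crossovers. Comparing them with the parentals, only the sr allele has switched, so sr is the middle locus and the order is e – sr – th.
Crossovers in the e–sr interval produce the single-crossover classes sr e th+ and sr+ e+ th (47 + 48 = 95) plus the double crossovers (16).
RF(e–sr) = (95 + 16) / 1284 = 111/1284 = 0.0864 → 8.6 cM.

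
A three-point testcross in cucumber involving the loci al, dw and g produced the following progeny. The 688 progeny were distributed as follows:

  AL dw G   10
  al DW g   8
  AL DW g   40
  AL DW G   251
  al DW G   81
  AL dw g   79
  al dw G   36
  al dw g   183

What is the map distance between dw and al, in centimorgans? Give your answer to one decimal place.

The two most frequent reciprocal classes, AL DW G and al dw g, are the parental types, so the F1 was AL DW G / al dw g.
The two rarest classes, AL dw G and al DW g, are the double crossovers. Comparing them with the parentals, only the dw allele has switched, so dw is the middle locus and the order is g – dw – al.
Crossovers in the dw–al interval produce the single-crossover classes al DW G and AL dw g (81 + 79 = 160) plus the double crossovers (18).
RF(dw–al) = (160 + 18) / 688 = 178/688 = 0.2587 → 25.9 centimorgans.

25.9 centimorgans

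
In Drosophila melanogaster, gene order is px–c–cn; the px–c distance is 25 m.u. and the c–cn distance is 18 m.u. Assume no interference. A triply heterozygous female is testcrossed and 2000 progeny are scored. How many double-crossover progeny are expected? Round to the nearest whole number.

90

Map distances give recombination frequencies of 0.250 and 0.180 for the two intervals.
With no interference, expected double-crossover frequency = 0.250 × 0.180 = 0.04500.
Expected number = 0.04500 × 2000 = 90.00 ≈ 90.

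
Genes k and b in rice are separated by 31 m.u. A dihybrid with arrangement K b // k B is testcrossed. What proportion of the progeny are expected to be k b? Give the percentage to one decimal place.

A map distance of 31 m.u. corresponds to a recombination frequency of 0.310.
The F1 is K b / k B, so k b is a recombinant gamete class with expected frequency r/2 = 0.310/2 = 0.1550.
That is 0.1550 = 15.5% of the progeny.

15.5%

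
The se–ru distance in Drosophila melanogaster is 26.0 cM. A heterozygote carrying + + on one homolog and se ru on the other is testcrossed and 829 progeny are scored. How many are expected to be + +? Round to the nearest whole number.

A map distance of 26.0 cM corresponds to a recombination frequency of 0.260.
The F1 is + + / se ru, so + + is a parental gamete class with expected frequency (1 − r)/2 = 0.740/2 = 0.3700.
Expected number = 0.3700 × 829 = 306.73 ≈ 307.

307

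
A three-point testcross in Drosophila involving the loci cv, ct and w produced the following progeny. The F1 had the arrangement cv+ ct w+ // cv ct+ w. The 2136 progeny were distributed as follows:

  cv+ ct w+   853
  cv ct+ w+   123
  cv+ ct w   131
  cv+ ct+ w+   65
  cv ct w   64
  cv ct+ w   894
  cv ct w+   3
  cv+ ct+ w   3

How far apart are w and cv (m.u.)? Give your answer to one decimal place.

12.2 m.u.

The two rarest classes, cv ct w+ and cv+ ct+ w, are the double crossovers. Comparing them with the parentals, only the cv allele has switched, so cv is the middle locus and the order is w – cv – ct.
Crossovers in the w–cv interval produce the single-crossover classes cv+ ct w and cv ct+ w+ (131 + 123 = 254) plus the double crossovers (6).
RF(w–cv) = (254 + 6) / 2136 = 260/2136 = 0.1217 → 12.2 m.u.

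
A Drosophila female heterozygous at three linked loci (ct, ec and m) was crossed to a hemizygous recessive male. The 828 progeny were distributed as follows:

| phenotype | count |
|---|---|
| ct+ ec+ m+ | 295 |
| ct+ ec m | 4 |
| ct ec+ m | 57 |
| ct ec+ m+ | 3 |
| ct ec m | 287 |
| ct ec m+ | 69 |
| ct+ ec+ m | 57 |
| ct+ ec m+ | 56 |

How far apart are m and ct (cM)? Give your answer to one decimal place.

The two most frequent reciprocal classes, ct+ ec+ m+ and ct ec m, are the parental types, so the F1 was ct+ ec+ m+ / ct ec m.
The two rarest classes, ct ec+ m+ and ct+ ec m, are the double crossovers. Comparing them with the parentals, only the ct allele has switched, so ct is the middle locus and the order is ec – ct – m.
Crossovers in the ct–m interval produce the single-crossover classes ct+ ec+ m and ct ec m+ (57 + 69 = 126) plus the double crossovers (7).
RF(ct–m) = (126 + 7) / 828 = 133/828 = 0.1606 → 16.1 cM.

16.1 cM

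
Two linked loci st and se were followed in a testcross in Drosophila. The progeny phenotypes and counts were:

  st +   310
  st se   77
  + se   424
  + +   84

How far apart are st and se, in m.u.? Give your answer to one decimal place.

The two most frequent classes, + se (424) and st + (310), are the parental types, so the F1 was + se / st +.
The recombinant classes are + + and st se: 84 + 77 = 161.
Recombination frequency = 161/895 = 0.1799 ≈ 18.0%, i.e. 18.0 m.u.

18.0 m.u.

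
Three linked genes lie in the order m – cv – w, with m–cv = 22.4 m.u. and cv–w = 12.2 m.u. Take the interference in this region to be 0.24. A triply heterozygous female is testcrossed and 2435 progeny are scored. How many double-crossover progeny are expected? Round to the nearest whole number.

51

Map distances give recombination frequencies of 0.224 and 0.122 for the two intervals.
With interference 0.24 (so coincidence = 0.76), expected double-crossover frequency = 0.224 × 0.122 × 0.76 = 0.02077.
Expected number = 0.02077 × 2435 = 50.57 ≈ 51.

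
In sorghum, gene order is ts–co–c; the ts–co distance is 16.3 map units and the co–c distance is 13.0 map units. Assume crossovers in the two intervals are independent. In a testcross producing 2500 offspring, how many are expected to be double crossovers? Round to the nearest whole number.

53

Map distances give recombination frequencies of 0.163 and 0.130 for the two intervals.
With no interference, expected double-crossover frequency = 0.163 × 0.130 = 0.02119.
Expected number = 0.02119 × 2500 = 52.98 ≈ 53.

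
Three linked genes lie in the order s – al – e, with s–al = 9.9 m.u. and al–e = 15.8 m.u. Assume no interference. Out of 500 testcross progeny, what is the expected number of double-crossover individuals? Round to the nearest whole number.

Map distances give recombination frequencies of 0.099 and 0.158 for the two intervals.
With no interference, expected double-crossover frequency = 0.099 × 0.158 = 0.01564.
Expected number = 0.01564 × 500 = 7.82 ≈ 8.

8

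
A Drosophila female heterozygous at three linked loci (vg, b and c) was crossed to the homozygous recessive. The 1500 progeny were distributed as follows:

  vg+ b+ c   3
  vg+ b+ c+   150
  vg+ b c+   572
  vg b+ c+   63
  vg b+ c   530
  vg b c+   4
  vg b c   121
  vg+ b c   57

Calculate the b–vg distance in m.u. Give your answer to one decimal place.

18.5 m.u.

The two most frequent reciprocal classes, vg+ b c+ and vg b+ c, are the parental types, so the F1 was vg+ b c+ / vg b+ c.
The two rarest classes, vg b c+ and vg+ b+ c, are the double crossovers. Comparing them with the parentals, only the vg allele has switched, so vg is the middle locus and the order is b – vg – c.
Crossovers in the b–vg interval produce the single-crossover classes vg+ b+ c+ and vg b c (150 + 121 = 271) plus the double crossovers (7).
RF(b–vg) = (271 + 7) / 1500 = 278/1500 = 0.1853 → 18.5 m.u.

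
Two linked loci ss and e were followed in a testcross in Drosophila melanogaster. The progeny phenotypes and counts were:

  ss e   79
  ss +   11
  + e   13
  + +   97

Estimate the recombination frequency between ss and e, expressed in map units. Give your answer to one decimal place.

The two most frequent classes, + + (97) and ss e (79), are the parental types, so the F1 was + + / ss e.
The recombinant classes are + e and ss +: 13 + 11 = 24.
Recombination frequency = 24/200 = 0.1200 ≈ 12.0%, i.e. 12.0 map units.

12.0 map units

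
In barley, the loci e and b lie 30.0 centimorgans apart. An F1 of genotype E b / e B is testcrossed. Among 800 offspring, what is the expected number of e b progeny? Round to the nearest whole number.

A map distance of 30.0 centimorgans corresponds to a recombination frequency of 0.300.
The F1 is E b / e B, so e b is a recombinant gamete class with expected frequency r/2 = 0.300/2 = 0.1500.
Expected number = 0.1500 × 800 = 120.00 ≈ 120.

120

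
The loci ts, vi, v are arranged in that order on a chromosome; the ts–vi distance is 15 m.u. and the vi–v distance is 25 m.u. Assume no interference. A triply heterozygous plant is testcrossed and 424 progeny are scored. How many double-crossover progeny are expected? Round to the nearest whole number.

16

Map distances give recombination frequencies of 0.150 and 0.250 for the two intervals.
With no interference, expected double-crossover frequency = 0.150 × 0.250 = 0.03750.
Expected number = 0.03750 × 424 = 15.90 ≈ 16.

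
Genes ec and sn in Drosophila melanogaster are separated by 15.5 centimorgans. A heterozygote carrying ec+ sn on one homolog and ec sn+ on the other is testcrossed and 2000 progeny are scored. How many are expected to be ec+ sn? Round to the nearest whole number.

A map distance of 15.5 centimorgans corresponds to a recombination frequency of 0.155.
The F1 is ec+ sn / ec sn+, so ec+ sn is a parental gamete class with expected frequency (1 − r)/2 = 0.845/2 = 0.4225.
Expected number = 0.4225 × 2000 = 845.00 ≈ 845.

845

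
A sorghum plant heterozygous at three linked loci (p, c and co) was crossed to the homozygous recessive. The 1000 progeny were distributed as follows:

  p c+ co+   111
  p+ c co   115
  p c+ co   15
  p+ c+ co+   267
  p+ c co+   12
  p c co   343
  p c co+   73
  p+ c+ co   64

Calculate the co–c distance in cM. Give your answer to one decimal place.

16.4 cM

The two most frequent reciprocal classes, p+ c+ co+ and p c co, are the parental types, so the F1 was p+ c+ co+ / p c co.
The two rarest classes, p+ c co+ and p c+ co, are the double crossovers. Comparing them with the parentals, only the c allele has switched, so c is the middle locus and the order is p – c – co.
Crossovers in the c–co interval produce the single-crossover classes p+ c+ co and p c co+ (64 + 73 = 137) plus the double crossovers (27).
RF(c–co) = (137 + 27) / 1000 = 164/1000 = 0.1640 → 16.4 cM.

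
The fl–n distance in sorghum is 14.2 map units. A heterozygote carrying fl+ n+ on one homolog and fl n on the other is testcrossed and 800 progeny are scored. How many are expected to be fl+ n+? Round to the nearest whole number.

343

A map distance of 14.2 map units corresponds to a recombination frequency of 0.142.
The F1 is fl+ n+ / fl n, so fl+ n+ is a parental gamete class with expected frequency (1 − r)/2 = 0.858/2 = 0.4290.
Expected number = 0.4290 × 800 = 343.20 ≈ 343.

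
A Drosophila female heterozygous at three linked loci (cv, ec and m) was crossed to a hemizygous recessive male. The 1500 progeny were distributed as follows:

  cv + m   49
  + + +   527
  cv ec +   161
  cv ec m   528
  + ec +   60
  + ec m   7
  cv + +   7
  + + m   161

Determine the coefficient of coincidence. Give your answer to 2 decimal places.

0.51

The two most frequent reciprocal classes, + + + and cv ec m, are the parental types, so the F1 was + + + / cv ec m.
The two rarest classes, cv + + and + ec m, are the double crossovers. Comparing them with the parentals, only the cv allele has switched, so cv is the middle locus and the order is m – cv – ec.
m–cv: (322 + 14)/1500 = 0.2240; cv–ec: (109 + 14)/1500 = 0.0820.
Expected DCO frequency = 0.2240 × 0.0820 ≈ 0.01837; observed = 14/1500 ≈ 0.00933.
Coefficient of coincidence = 0.00933/0.01837 ≈ 0.51.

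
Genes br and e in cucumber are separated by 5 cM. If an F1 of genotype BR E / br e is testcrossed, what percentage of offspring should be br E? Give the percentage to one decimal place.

2.5%

A map distance of 5 cM corresponds to a recombination frequency of 0.050.
The F1 is BR E / br e, so br E is a recombinant gamete class with expected frequency r/2 = 0.050/2 = 0.0250.
That is 0.0250 = 2.5% of the progeny.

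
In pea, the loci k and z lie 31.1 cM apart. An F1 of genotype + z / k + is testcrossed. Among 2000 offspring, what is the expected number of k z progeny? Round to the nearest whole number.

A map distance of 31.1 cM corresponds to a recombination frequency of 0.311.
The F1 is + z / k +, so k z is a recombinant gamete class with expected frequency r/2 = 0.311/2 = 0.1555.
Expected number = 0.1555 × 2000 = 311.00 ≈ 311.

311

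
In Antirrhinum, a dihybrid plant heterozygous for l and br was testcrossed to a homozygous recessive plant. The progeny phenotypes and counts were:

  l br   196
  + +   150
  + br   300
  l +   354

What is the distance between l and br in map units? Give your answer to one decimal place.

The two most frequent classes, + br (300) and l + (354), are the parental types, so the F1 was + br / l +.
The recombinant classes are + + and l br: 150 + 196 = 346.
Recombination frequency = 346/1000 = 0.3460 ≈ 34.6%, i.e. 34.6 map units.

34.6 map units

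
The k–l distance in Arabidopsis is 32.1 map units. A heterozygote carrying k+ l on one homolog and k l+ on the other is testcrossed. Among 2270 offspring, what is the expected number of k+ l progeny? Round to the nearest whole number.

771

A map distance of 32.1 map units corresponds to a recombination frequency of 0.321.
The F1 is k+ l / k l+, so k+ l is a parental gamete class with expected frequency (1 − r)/2 = 0.679/2 = 0.3395.
Expected number = 0.3395 × 2270 = 770.67 ≈ 771.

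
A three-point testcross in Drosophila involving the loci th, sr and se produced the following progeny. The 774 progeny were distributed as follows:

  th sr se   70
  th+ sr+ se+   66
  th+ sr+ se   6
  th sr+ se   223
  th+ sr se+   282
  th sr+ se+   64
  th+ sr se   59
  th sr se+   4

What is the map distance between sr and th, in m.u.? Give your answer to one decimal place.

The two most frequent reciprocal classes, th+ sr se+ and th sr+ se, are the parental types, so the F1 was th+ sr se+ / th sr+ se.
The two rarest classes, th sr se+ and th+ sr+ se, are the double crossovers. Comparing them with the parentals, only the th allele has switched, so th is the middle locus and the order is se – th – sr.
Crossovers in the th–sr interval produce the single-crossover classes th+ sr+ se+ and th sr se (66 + 70 = 136) plus the double crossovers (10).
RF(th–sr) = (136 + 10) / 774 = 146/774 = 0.1886 → 18.9 m.u.

18.9 m.u.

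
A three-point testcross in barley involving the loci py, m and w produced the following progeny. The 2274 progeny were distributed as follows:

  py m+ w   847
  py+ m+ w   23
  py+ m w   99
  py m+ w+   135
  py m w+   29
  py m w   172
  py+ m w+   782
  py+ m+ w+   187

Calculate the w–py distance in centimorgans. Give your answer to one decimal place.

The two most frequent reciprocal classes, py m+ w and py+ m w+, are the parental types, so the F1 was py m+ w / py+ m w+.
The two rarest classes, py+ m+ w and py m w+, are the double crossovers. Comparing them with the parentals, only the py allele has switched, so py is the middle locus and the order is w – py – m.
Crossovers in the w–py interval produce the single-crossover classes py m+ w+ and py+ m w (135 + 99 = 234) plus the double crossovers (52).
RF(w–py) = (234 + 52) / 2274 = 286/2274 = 0.1258 → 12.6 centimorgans.

12.6 centimorgans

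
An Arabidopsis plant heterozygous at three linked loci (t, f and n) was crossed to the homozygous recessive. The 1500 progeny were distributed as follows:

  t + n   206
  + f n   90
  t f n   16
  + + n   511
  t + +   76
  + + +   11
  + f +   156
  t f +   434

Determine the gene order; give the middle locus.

The two most frequent reciprocal classes, t f + and + + n, are the parental types, so the F1 was t f + / + + n.
The two rarest classes, t f n and + + +, are the double crossovers. Comparing them with the parentals, only the n allele has switched, so n is the middle locus and the order is t – n – f.

n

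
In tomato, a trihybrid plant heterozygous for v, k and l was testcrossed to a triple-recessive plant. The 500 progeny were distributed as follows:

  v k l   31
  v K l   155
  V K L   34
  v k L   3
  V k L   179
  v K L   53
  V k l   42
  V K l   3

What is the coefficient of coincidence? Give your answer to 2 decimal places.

The two most frequent reciprocal classes, v K l and V k L, are the parental types, so the F1 was v K l / V k L.
The two rarest classes, V K l and v k L, are the double crossovers. Comparing them with the parentals, only the v allele has switched, so v is the middle locus and the order is k – v – l.
k–v: (65 + 6)/500 = 0.1420; v–l: (95 + 6)/500 = 0.2020.
Expected DCO frequency = 0.1420 × 0.2020 ≈ 0.02868; observed = 6/500 ≈ 0.01200.
Coefficient of coincidence = 0.01200/0.02868 ≈ 0.42.

0.42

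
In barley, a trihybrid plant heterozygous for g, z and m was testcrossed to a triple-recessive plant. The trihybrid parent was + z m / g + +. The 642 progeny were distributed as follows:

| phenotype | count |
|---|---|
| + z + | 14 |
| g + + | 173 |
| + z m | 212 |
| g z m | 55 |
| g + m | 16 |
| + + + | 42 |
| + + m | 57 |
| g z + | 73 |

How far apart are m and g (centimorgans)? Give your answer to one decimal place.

The two rarest classes, + z + and g + m, are the double crossovers. Comparing them with the parentals, only the m allele has switched, so m is the middle locus and the order is g – m – z.
Crossovers in the g–m interval produce the single-crossover classes g z m and + + + (55 + 42 = 97) plus the double crossovers (30).
RF(g–m) = (97 + 30) / 642 = 127/642 = 0.1978 → 19.8 centimorgans.

19.8 centimorgans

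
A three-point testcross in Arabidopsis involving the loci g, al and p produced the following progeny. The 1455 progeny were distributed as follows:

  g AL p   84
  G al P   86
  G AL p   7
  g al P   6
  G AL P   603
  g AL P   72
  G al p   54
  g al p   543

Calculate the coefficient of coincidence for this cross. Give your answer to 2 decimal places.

The two most frequent reciprocal classes, g al p and G AL P, are the parental types, so the F1 was g al p / G AL P.
The two rarest classes, g al P and G AL p, are the double crossovers. Comparing them with the parentals, only the p allele has switched, so p is the middle locus and the order is al – p – g.
al–p: (170 + 13)/1455 = 0.1258; p–g: (126 + 13)/1455 = 0.0955.
Expected DCO frequency = 0.1258 × 0.0955 ≈ 0.01201; observed = 13/1455 ≈ 0.00893.
Coefficient of coincidence = 0.00893/0.01201 ≈ 0.74.

0.74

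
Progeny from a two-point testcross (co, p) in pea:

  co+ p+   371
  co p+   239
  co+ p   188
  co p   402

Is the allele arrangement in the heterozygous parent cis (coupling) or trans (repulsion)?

The two most frequent classes are co+ p+ (371) and co p (402); these are the parental (non-recombinant) types.
So the F1 carried co+ p+ on one chromosome and co p on the other — the recessive alleles are on the same chromosome (cis / coupling).

cis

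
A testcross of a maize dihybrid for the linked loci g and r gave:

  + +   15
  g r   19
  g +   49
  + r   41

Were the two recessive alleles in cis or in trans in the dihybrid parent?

The two most frequent classes are + r (41) and g + (49); these are the parental (non-recombinant) types.
So the F1 carried + r on one chromosome and g + on the other — the recessive alleles are on opposite chromosomes (trans / repulsion).

trans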